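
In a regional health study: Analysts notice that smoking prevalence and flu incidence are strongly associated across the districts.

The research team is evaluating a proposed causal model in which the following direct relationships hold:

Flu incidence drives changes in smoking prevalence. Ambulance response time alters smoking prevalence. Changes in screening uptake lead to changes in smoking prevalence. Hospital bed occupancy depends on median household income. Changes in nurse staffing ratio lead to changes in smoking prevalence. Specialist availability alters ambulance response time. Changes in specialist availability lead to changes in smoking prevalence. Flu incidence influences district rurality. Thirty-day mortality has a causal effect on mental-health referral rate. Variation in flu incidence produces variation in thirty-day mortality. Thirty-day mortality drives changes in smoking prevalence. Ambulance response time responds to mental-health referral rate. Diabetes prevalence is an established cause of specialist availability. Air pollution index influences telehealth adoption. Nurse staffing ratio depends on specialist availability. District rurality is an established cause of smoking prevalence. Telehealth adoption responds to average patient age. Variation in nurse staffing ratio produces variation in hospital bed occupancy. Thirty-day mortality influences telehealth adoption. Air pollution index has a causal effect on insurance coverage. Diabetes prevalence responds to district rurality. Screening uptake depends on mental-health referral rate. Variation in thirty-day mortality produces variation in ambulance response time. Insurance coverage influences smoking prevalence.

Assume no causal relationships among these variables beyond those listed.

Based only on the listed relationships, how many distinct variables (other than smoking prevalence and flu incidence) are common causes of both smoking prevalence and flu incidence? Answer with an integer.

0

No listed variable has a causal path to both smoking prevalence and flu incidence, so there are no common causes.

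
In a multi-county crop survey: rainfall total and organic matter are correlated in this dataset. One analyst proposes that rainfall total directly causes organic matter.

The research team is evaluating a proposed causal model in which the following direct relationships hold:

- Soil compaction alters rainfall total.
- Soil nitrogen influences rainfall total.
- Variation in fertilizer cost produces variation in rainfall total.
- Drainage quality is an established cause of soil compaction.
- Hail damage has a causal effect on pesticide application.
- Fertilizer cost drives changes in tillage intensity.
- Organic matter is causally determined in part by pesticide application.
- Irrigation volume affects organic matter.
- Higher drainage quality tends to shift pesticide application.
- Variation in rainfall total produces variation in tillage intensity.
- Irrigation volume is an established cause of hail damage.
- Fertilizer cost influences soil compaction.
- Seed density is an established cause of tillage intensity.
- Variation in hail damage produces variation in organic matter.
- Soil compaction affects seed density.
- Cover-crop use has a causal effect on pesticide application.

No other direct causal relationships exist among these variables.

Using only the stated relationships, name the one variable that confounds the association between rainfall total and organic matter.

Drainage quality has a causal path to rainfall total (drainage quality → soil compaction → rainfall total) and a separate causal path to organic matter (drainage quality → pesticide application → organic matter), so it is a common cause of both.
No stated relationship gives rainfall total a causal route to organic matter, so the correlation is explained by the shared upstream cause rather than a direct effect.

drainage quality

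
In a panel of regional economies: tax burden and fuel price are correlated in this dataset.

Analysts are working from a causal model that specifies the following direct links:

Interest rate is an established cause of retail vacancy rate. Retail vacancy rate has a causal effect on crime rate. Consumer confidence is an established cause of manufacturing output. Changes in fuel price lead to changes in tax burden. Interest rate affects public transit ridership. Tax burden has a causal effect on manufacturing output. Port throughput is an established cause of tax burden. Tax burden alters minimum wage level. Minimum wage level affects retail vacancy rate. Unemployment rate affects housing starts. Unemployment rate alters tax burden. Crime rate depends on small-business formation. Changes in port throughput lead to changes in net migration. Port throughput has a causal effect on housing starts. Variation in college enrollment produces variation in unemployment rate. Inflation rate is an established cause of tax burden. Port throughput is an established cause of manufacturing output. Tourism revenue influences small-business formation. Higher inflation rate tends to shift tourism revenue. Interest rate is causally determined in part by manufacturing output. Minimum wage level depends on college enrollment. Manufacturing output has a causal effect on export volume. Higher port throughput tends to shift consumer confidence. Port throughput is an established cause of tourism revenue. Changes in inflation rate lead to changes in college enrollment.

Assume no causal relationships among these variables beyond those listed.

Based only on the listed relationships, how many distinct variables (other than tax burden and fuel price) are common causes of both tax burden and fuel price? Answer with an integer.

No listed variable has a causal path to both tax burden and fuel price, so there are no common causes.

0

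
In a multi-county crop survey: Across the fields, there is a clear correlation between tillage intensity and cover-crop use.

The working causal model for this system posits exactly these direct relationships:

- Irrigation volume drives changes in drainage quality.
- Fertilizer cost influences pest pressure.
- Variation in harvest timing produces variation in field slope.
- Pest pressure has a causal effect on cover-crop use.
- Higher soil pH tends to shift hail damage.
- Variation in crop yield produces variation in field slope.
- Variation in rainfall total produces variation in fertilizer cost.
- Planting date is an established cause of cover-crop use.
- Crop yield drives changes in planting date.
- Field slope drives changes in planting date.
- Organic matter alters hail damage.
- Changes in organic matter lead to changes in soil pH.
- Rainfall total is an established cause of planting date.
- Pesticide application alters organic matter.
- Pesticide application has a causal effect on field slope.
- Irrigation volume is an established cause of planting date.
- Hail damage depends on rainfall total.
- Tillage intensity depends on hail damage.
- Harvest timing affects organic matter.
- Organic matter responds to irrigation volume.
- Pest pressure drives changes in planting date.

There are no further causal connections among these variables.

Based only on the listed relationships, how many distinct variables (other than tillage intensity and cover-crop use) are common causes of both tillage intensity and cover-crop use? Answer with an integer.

The common causes are: harvest timing (to tillage intensity via harvest timing → organic matter → hail damage → tillage intensity; to cover-crop use via harvest timing → field slope → planting date → cover-crop use); irrigation volume (to tillage intensity via irrigation volume → organic matter → hail damage → tillage intensity; to cover-crop use via irrigation volume → planting date → cover-crop use); pesticide application (to tillage intensity via pesticide application → organic matter → hail damage → tillage intensity; to cover-crop use via pesticide application → field slope → planting date → cover-crop use); rainfall total (to tillage intensity via rainfall total → hail damage → tillage intensity; to cover-crop use via rainfall total → planting date → cover-crop use).
Every other variable lacks a causal path to at least one of tillage intensity and cover-crop use.

4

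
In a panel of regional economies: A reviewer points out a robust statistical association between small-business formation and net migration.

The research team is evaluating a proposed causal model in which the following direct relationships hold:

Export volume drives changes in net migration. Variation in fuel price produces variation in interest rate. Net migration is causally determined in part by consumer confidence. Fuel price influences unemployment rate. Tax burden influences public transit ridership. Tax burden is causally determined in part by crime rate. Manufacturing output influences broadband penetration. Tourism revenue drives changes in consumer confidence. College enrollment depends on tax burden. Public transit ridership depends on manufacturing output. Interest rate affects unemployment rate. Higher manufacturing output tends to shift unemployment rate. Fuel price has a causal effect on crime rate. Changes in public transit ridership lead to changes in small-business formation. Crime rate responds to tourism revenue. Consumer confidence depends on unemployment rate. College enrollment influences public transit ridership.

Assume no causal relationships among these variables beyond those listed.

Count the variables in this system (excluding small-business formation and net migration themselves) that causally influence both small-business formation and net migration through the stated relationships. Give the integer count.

The common causes are: fuel price (to small-business formation via fuel price → crime rate → tax burden → public transit ridership → small-business formation; to net migration via fuel price → unemployment rate → consumer confidence → net migration); manufacturing output (to small-business formation via manufacturing output → public transit ridership → small-business formation; to net migration via manufacturing output → unemployment rate → consumer confidence → net migration); tourism revenue (to small-business formation via tourism revenue → crime rate → tax burden → public transit ridership → small-business formation; to net migration via tourism revenue → consumer confidence → net migration).
Every other variable lacks a causal path to at least one of small-business formation and net migration.

3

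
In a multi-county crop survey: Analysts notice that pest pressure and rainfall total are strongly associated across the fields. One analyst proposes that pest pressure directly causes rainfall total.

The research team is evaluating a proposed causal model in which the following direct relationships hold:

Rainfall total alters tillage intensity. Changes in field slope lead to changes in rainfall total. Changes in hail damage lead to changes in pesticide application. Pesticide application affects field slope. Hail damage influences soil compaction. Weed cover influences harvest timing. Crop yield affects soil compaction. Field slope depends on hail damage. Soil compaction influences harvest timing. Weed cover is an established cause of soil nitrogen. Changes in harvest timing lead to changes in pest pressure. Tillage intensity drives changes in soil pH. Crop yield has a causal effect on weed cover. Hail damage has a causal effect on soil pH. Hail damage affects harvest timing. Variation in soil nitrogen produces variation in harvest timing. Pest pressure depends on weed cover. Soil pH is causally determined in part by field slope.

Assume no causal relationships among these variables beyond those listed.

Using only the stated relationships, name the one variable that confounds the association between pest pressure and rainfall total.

hail damage

Hail damage has a causal path to pest pressure (hail damage → harvest timing → pest pressure) and a separate causal path to rainfall total (hail damage → field slope → rainfall total), so it is a common cause of both.
No stated relationship gives pest pressure a causal route to rainfall total, so the correlation is explained by the shared upstream cause rather than a direct effect.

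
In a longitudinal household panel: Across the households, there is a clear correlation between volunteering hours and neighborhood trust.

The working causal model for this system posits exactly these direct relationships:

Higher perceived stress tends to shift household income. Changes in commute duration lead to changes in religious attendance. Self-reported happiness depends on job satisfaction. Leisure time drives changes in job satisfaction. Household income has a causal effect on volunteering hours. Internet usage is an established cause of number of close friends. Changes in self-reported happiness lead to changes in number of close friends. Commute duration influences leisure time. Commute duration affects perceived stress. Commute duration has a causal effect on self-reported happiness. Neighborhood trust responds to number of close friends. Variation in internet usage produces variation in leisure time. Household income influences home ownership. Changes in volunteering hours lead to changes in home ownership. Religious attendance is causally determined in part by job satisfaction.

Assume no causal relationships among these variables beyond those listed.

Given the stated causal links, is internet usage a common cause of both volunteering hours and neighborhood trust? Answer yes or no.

Internet usage has no stated causal path to volunteering hours. A confounder must cause both variables, so internet usage does not qualify.

no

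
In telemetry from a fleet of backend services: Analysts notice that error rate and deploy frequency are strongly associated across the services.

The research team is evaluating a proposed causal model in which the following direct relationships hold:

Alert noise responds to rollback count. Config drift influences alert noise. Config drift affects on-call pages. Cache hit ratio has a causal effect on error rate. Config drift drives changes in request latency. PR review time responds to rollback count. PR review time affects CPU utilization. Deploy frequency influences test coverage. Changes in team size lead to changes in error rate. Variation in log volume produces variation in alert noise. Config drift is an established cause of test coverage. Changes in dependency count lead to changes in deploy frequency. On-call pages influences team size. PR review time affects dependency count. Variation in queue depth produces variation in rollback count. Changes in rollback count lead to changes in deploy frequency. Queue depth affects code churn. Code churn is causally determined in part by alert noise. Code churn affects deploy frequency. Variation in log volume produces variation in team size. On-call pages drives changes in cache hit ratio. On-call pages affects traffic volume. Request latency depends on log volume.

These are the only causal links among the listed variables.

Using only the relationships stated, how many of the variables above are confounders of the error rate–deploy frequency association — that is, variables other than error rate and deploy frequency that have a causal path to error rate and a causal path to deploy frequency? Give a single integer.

The common causes are: config drift (to error rate via config drift → on-call pages → cache hit ratio → error rate; to deploy frequency via config drift → alert noise → code churn → deploy frequency); log volume (to error rate via log volume → team size → error rate; to deploy frequency via log volume → alert noise → code churn → deploy frequency).
Every other variable lacks a causal path to at least one of error rate and deploy frequency.

2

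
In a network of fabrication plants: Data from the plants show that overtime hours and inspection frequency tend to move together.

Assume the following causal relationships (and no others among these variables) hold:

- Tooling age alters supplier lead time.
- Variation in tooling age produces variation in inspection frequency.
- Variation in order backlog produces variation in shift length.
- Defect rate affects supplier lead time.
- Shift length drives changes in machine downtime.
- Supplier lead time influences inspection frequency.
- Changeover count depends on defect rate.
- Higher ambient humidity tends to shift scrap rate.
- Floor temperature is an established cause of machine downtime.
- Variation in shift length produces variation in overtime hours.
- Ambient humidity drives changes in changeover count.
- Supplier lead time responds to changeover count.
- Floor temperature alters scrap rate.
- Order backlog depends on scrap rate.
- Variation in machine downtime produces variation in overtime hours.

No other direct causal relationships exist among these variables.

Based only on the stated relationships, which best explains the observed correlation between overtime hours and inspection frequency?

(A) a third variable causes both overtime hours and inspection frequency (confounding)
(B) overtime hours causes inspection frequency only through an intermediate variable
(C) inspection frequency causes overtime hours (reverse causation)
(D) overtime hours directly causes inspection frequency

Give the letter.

A

Ambient humidity causes overtime hours (ambient humidity → scrap rate → order backlog → shift length → overtime hours) and inspection frequency (ambient humidity → changeover count → supplier lead time → inspection frequency) — a common cause creating the correlation.
There is no stated path from overtime hours to inspection frequency or from inspection frequency to overtime hours, so neither direct nor reverse causation applies.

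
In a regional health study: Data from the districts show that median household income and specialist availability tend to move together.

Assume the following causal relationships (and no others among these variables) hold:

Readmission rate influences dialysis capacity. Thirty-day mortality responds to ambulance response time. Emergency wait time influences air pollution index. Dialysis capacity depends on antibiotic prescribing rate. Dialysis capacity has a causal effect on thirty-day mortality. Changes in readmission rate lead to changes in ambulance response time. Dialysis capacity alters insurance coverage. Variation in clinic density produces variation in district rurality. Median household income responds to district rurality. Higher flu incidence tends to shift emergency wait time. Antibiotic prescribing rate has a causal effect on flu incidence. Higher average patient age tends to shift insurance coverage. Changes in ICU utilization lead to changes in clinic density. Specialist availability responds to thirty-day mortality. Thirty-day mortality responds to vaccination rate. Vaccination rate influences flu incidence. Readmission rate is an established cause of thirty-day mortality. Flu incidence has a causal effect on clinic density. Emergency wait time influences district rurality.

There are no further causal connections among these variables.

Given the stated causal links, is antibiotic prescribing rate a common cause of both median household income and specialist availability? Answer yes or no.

yes

Antibiotic prescribing rate has a causal path to median household income (antibiotic prescribing rate → flu incidence → emergency wait time → district rurality → median household income) and to specialist availability (antibiotic prescribing rate → dialysis capacity → thirty-day mortality → specialist availability), so it is a common cause of both — a confounder.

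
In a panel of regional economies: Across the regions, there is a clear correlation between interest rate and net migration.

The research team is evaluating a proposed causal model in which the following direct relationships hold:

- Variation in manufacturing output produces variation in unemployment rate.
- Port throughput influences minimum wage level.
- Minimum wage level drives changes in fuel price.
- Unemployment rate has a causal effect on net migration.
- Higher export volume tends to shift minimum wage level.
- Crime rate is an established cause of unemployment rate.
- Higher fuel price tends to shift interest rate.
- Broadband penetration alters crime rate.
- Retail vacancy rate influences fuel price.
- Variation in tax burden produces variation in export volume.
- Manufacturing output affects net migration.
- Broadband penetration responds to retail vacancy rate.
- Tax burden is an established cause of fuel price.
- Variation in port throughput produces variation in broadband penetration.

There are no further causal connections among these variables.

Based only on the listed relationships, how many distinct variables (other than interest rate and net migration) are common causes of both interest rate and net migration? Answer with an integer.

2

The common causes are: port throughput (to interest rate via port throughput → minimum wage level → fuel price → interest rate; to net migration via port throughput → broadband penetration → crime rate → unemployment rate → net migration); retail vacancy rate (to interest rate via retail vacancy rate → fuel price → interest rate; to net migration via retail vacancy rate → broadband penetration → crime rate → unemployment rate → net migration).
Every other variable lacks a causal path to at least one of interest rate and net migration.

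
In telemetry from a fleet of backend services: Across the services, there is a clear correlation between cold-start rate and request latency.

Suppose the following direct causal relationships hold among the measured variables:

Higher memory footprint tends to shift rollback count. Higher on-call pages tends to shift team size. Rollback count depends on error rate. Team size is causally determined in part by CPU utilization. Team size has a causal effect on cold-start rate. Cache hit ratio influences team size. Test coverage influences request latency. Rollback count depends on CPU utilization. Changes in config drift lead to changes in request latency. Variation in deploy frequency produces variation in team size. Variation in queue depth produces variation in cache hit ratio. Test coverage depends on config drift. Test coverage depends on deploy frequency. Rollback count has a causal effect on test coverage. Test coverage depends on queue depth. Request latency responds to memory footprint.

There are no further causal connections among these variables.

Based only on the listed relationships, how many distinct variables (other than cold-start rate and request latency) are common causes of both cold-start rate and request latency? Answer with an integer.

The common causes are: CPU utilization (to cold-start rate via CPU utilization → team size → cold-start rate; to request latency via CPU utilization → rollback count → test coverage → request latency); deploy frequency (to cold-start rate via deploy frequency → team size → cold-start rate; to request latency via deploy frequency → test coverage → request latency); queue depth (to cold-start rate via queue depth → cache hit ratio → team size → cold-start rate; to request latency via queue depth → test coverage → request latency).
Every other variable lacks a causal path to at least one of cold-start rate and request latency.

3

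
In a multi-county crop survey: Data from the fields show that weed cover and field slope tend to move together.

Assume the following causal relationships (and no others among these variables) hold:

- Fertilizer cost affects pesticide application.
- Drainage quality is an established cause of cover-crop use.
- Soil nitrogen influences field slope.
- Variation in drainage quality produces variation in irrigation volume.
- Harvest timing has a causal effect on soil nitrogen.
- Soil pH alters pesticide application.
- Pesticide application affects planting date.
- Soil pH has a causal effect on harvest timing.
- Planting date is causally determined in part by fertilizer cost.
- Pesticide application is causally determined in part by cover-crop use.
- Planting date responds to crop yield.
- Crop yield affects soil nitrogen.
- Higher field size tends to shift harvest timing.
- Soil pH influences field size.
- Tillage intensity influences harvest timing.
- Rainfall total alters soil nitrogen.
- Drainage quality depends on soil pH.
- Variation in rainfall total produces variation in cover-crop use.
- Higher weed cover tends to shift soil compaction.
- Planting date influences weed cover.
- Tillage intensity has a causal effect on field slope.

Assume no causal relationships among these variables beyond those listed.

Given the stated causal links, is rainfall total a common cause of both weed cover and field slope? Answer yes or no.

Rainfall total has a causal path to weed cover (rainfall total → cover-crop use → pesticide application → planting date → weed cover) and to field slope (rainfall total → soil nitrogen → field slope), so it is a common cause of both — a confounder.

yes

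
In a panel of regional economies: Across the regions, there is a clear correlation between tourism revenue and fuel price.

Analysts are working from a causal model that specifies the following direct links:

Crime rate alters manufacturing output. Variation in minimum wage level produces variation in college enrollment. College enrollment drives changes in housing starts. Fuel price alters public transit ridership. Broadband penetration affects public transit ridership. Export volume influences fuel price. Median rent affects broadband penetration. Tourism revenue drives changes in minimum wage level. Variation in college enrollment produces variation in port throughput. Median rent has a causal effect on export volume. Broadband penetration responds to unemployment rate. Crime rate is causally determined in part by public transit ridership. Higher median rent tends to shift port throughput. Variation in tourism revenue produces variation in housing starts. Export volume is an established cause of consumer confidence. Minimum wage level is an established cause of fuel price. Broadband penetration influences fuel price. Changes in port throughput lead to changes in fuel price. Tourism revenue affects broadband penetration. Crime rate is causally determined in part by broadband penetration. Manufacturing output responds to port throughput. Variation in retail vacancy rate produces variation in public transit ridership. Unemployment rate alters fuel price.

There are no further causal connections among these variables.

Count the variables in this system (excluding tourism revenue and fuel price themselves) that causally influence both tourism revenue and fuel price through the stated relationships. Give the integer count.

0

No listed variable has a causal path to both tourism revenue and fuel price, so there are no common causes.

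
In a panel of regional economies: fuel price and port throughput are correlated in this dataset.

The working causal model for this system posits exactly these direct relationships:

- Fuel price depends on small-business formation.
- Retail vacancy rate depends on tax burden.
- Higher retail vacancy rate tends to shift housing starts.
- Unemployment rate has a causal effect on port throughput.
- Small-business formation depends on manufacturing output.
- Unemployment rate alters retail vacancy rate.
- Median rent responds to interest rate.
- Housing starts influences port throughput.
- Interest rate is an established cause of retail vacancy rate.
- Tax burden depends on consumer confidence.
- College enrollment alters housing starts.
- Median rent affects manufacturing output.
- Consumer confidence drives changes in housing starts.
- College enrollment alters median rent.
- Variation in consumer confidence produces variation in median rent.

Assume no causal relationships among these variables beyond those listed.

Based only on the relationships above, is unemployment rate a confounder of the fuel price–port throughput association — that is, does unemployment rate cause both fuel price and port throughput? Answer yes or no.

no

Unemployment rate has no stated causal path to fuel price. A confounder must cause both variables, so unemployment rate does not qualify.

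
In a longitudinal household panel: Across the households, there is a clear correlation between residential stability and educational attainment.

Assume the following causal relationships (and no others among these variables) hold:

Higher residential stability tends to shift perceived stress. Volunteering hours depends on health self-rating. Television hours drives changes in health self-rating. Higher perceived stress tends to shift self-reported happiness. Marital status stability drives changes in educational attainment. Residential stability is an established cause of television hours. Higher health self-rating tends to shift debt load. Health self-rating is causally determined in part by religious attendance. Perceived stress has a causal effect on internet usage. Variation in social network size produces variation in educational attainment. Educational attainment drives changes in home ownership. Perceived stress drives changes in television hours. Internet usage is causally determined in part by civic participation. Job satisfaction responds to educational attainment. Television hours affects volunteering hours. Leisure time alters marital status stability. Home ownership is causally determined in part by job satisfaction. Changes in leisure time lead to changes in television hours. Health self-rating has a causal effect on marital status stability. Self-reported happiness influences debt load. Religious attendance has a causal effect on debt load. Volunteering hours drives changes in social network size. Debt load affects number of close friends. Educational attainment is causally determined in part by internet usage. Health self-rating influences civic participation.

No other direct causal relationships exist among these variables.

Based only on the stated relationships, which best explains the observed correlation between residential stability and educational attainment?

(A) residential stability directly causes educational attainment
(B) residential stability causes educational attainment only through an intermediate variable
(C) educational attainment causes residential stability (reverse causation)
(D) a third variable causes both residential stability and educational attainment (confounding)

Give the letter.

Residential stability reaches educational attainment through residential stability → perceived stress → internet usage → educational attainment — an indirect causal chain with no direct residential stability → educational attainment link. No variable causes both residential stability and educational attainment, so confounding is ruled out; the effect is mediated.

B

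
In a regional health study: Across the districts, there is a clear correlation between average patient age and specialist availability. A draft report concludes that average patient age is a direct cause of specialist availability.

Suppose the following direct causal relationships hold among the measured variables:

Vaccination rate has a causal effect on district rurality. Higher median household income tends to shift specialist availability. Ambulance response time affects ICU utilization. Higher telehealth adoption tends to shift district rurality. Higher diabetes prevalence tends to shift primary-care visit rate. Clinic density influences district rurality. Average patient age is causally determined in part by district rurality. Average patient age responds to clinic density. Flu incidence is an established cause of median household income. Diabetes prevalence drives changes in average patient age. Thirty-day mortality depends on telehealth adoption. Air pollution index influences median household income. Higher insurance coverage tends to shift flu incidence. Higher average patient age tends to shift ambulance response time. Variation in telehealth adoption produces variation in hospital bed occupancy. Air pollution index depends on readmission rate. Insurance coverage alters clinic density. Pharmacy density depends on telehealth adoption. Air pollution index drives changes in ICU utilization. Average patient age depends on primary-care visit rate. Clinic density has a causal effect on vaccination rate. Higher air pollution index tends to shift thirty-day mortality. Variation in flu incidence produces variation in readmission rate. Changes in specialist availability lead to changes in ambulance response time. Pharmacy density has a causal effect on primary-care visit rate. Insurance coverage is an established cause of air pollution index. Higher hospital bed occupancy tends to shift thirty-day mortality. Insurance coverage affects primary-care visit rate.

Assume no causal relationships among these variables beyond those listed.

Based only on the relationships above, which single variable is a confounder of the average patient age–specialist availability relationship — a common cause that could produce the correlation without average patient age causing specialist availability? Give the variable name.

Insurance coverage has a causal path to average patient age (insurance coverage → clinic density → average patient age) and a separate causal path to specialist availability (insurance coverage → flu incidence → median household income → specialist availability), so it is a common cause of both.
No stated relationship gives average patient age a causal route to specialist availability, so the correlation is explained by the shared upstream cause rather than a direct effect.

insurance coverage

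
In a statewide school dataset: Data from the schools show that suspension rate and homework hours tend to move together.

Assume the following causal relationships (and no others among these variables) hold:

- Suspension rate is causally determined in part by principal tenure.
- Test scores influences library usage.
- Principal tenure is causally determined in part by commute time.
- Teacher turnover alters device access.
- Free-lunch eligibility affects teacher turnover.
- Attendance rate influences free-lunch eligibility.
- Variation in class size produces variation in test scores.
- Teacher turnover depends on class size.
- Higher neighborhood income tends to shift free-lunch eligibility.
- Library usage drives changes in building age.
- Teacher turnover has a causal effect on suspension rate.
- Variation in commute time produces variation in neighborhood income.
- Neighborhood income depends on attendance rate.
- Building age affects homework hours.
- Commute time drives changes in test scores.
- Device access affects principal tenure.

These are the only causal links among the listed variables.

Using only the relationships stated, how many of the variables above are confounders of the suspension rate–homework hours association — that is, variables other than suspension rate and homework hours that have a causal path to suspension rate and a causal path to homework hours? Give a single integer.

The common causes are: class size (to suspension rate via class size → teacher turnover → suspension rate; to homework hours via class size → test scores → library usage → building age → homework hours); commute time (to suspension rate via commute time → principal tenure → suspension rate; to homework hours via commute time → test scores → library usage → building age → homework hours).
Every other variable lacks a causal path to at least one of suspension rate and homework hours.

2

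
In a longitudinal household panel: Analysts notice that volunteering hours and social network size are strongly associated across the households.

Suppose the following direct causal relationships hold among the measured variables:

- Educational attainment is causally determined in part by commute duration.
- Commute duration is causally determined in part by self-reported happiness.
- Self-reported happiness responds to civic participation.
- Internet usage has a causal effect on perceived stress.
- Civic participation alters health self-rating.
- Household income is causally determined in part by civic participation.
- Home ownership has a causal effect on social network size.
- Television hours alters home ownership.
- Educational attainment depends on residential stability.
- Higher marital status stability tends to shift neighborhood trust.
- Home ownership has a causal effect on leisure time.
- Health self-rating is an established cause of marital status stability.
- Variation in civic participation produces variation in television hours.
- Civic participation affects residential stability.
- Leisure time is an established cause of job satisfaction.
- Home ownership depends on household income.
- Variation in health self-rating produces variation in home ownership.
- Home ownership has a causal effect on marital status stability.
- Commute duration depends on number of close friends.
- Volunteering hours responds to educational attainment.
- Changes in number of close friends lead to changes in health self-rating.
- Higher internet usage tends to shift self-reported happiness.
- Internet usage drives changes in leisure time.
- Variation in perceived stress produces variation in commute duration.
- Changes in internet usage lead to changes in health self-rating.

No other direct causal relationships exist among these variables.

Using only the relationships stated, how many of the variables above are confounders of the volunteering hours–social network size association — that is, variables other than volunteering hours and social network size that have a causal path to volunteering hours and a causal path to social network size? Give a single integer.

3

The common causes are: civic participation (to volunteering hours via civic participation → residential stability → educational attainment → volunteering hours; to social network size via civic participation → television hours → home ownership → social network size); internet usage (to volunteering hours via internet usage → self-reported happiness → commute duration → educational attainment → volunteering hours; to social network size via internet usage → health self-rating → home ownership → social network size); number of close friends (to volunteering hours via number of close friends → commute duration → educational attainment → volunteering hours; to social network size via number of close friends → health self-rating → home ownership → social network size).
Every other variable lacks a causal path to at least one of volunteering hours and social network size.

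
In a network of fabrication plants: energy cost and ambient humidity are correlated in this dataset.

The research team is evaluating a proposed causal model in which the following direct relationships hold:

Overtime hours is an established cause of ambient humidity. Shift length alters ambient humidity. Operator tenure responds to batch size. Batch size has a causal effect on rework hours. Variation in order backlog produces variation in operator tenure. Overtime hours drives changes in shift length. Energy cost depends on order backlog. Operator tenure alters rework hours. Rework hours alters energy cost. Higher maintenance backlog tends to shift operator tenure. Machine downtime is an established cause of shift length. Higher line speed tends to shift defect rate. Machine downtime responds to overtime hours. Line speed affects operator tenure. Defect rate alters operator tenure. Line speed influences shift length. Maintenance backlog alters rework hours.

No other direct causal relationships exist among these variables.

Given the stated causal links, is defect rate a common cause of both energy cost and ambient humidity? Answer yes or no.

no

Defect rate has no stated causal path to ambient humidity. A confounder must cause both variables, so defect rate does not qualify.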